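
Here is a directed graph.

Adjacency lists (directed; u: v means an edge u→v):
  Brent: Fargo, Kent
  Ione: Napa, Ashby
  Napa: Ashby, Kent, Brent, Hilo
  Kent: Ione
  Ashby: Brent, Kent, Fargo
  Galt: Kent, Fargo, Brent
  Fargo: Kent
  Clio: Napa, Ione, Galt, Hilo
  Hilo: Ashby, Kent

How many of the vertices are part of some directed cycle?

7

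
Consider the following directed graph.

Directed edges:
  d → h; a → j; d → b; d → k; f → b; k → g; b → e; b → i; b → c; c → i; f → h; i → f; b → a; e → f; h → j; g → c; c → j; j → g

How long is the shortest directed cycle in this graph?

3

For each vertex v, BFS finds the shortest path from v back to v.
The shortest such closed walk is b → e → f → b, length 3.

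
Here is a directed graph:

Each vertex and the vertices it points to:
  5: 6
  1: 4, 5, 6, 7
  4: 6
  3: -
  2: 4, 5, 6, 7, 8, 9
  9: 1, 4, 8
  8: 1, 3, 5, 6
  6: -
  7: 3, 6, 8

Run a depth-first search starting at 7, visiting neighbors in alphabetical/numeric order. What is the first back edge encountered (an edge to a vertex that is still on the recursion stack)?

1->7

DFS from 7 (visiting neighbors in alphabetical/numeric order); mark gray on enter, black on exit:
7 gray
  3 gray
  3 black
  6 gray
  6 black
  8 gray
    1 gray
      4 gray
        4→6: 6 black — skip
      4 black
      5 gray
        5→6: 6 black — skip
      5 black
      1→6: 6 black — skip
      1→7: 7 is gray → back edge
First back edge: 1 → 7.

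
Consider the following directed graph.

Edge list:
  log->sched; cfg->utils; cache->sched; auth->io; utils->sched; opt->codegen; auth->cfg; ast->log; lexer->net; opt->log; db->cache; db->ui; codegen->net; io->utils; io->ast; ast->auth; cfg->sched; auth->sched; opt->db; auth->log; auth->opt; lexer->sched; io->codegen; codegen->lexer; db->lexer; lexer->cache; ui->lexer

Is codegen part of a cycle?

codegen lies on a cycle iff there is a path from codegen back to itself.
Exploring from codegen, it never reaches itself; equivalently, its strongly connected component is a singleton.

No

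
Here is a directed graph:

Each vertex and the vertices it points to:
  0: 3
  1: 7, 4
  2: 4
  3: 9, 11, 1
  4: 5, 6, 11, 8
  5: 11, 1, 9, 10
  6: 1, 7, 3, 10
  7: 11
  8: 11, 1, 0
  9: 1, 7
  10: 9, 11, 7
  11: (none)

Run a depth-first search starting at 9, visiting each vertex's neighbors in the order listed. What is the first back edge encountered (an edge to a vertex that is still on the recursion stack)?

5->1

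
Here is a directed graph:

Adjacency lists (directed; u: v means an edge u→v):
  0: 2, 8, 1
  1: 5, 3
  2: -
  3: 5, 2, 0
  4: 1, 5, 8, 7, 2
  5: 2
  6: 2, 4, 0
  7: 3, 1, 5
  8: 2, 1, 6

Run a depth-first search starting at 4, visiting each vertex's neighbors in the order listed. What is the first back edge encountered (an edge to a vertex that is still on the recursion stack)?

DFS from 4 (visiting each vertex's neighbors in the order listed); mark gray on enter, black on exit:
4 gray
  1 gray
    5 gray
      2 gray
      2 black
    5 black
    3 gray
      3→5: 5 black — skip
      3→2: 2 black — skip
      0 gray
        0→2: 2 black — skip
        8 gray
          8→2: 2 black — skip
          8→1: 1 is gray → back edge
First back edge: 8 → 1.

8→1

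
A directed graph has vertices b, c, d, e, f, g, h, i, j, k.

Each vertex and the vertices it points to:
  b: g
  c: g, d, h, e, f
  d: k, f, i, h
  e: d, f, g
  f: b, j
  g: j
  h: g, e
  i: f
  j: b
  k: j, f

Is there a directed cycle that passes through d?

d is on a cycle iff d can reach itself via ≥1 edge.
d → h → e → d — yes.

Yes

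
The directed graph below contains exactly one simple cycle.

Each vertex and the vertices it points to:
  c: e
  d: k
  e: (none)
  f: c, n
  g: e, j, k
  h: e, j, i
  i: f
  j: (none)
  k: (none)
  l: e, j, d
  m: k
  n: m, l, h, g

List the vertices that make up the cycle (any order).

f, h, i, n

DFS with gray/black marking from n:
n gray
  m gray
    k gray
    k black
  m black
  l gray
    e gray
    e black
    j gray
    j black
    d gray
      d→k: k black — skip
    d black
  l black
  h gray
    h→e: e black — skip
    h→j: j black — skip
    i gray
      f gray
        c gray
          c→e: e black — skip
        c black
        f→n: n is gray → back edge
Back edge closes the cycle n → h → i → f → n; its vertices are {f, h, i, n}.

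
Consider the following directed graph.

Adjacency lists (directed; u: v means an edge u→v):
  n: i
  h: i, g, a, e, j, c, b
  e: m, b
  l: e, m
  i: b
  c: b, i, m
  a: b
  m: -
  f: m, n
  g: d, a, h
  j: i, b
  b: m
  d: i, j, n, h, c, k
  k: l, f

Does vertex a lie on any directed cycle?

No

a lies on a cycle iff there is a path from a back to itself.
Exploring from a, it never reaches itself; equivalently, its strongly connected component is a singleton.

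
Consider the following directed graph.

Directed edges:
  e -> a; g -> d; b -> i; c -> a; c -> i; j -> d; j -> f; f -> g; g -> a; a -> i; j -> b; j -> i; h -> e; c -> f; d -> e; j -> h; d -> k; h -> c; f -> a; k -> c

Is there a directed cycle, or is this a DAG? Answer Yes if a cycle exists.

DFS with white/gray/black marking, starting from j:
j gray
  b gray
    i gray
    i black
  b black
  f gray
    g gray
      d gray
        e gray
          a gray
            a→i: i black — skip
          a black
        e black
        k gray
          c gray
            c→a: a black — skip
            c→i: i black — skip
            c→f: f is gray → back edge
Back edge found, so a cycle exists: f → g → d → k → c → f.

Yes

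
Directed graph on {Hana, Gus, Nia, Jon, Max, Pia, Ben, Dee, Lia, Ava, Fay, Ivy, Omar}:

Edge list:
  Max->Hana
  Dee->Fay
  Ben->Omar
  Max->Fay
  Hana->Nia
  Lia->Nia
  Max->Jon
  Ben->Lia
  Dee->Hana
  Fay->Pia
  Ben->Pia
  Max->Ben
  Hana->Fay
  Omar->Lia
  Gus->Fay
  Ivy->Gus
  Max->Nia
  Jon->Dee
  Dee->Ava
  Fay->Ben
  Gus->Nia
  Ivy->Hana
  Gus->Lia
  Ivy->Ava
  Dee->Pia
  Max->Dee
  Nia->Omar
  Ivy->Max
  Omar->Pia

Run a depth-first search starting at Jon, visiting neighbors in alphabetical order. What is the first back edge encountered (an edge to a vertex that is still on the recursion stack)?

Omar->Lia

DFS from Jon (visiting neighbors in alphabetical order); mark gray on enter, black on exit:
Jon gray
  Dee gray
    Ava gray
    Ava black
    Fay gray
      Ben gray
        Lia gray
          Nia gray
            Omar gray
              Omar→Lia: Lia is gray → back edge
First back edge: Omar → Lia.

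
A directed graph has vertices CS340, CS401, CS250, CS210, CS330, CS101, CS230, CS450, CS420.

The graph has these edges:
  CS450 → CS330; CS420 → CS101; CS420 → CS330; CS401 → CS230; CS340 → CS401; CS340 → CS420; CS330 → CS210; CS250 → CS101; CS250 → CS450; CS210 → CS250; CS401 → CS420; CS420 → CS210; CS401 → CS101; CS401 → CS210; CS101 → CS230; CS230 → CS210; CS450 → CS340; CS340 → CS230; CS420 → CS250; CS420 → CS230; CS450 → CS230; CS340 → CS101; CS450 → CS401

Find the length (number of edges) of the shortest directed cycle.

4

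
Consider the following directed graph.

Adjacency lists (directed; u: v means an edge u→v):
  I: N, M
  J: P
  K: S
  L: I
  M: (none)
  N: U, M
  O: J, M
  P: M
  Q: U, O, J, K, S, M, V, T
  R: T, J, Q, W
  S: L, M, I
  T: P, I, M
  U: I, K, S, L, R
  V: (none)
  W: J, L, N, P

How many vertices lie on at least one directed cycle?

A vertex is on a directed cycle iff it belongs to a strongly connected component of size ≥ 2 (or has a self-loop).
The vertices on cycles are {I, K, L, N, Q, R, S, T, U, W} — 10 in total.

10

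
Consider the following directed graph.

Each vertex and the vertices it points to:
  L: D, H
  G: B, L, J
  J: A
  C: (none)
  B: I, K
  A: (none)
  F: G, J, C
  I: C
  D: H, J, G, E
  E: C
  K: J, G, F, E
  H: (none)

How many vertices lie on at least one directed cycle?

6

A vertex is on a directed cycle iff it belongs to a strongly connected component of size ≥ 2 (or has a self-loop).
The vertices on cycles are {B, D, F, G, K, L} — 6 in total.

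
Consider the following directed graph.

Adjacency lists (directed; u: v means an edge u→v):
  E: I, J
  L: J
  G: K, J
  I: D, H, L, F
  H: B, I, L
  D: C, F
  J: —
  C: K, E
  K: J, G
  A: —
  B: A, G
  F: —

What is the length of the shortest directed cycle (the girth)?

2

For each vertex v, BFS finds the shortest path from v back to v.
The shortest such closed walk is H → I → H, length 2.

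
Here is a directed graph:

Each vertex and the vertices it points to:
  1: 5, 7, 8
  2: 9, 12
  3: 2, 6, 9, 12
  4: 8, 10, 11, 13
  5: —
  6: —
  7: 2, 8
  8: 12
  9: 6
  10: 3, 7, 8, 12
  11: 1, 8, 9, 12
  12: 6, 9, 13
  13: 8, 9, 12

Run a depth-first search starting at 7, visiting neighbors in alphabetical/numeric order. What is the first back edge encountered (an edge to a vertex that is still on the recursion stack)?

8->12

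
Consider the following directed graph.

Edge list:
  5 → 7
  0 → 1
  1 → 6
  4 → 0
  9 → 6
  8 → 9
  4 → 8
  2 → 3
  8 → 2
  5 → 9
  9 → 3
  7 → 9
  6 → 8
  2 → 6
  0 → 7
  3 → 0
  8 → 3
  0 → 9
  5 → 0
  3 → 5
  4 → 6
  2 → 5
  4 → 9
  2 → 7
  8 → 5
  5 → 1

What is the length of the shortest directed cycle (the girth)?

For each vertex v, BFS finds the shortest path from v back to v.
The shortest such closed walk is 8 → 2 → 6 → 8, length 3.

3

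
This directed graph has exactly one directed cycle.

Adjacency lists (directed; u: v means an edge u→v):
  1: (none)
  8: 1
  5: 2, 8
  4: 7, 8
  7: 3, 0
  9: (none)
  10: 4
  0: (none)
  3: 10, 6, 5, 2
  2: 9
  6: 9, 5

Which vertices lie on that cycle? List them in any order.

3, 4, 7, 10

DFS with gray/black marking from 3:
3 gray
  10 gray
    4 gray
      7 gray
        7→3: 3 is gray → back edge
Back edge closes the cycle 3 → 10 → 4 → 7 → 3; its vertices are {3, 4, 7, 10}.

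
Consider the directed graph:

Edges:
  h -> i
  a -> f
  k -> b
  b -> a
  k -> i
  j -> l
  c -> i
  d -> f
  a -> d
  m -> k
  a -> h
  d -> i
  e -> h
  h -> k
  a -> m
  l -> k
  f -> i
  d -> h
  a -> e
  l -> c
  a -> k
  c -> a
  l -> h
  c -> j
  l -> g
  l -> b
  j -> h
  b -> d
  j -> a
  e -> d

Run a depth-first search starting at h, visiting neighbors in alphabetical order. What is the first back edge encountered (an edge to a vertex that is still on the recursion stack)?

d→h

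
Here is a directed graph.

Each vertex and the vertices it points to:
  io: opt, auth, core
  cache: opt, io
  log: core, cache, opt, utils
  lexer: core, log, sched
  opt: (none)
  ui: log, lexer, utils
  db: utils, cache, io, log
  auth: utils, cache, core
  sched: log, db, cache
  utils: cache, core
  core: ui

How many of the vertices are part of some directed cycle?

10

A vertex is on a directed cycle iff it belongs to a strongly connected component of size ≥ 2 (or has a self-loop).
The vertices on cycles are {db, io, ui, log, auth, core, cache, lexer, sched, utils} — 10 in total.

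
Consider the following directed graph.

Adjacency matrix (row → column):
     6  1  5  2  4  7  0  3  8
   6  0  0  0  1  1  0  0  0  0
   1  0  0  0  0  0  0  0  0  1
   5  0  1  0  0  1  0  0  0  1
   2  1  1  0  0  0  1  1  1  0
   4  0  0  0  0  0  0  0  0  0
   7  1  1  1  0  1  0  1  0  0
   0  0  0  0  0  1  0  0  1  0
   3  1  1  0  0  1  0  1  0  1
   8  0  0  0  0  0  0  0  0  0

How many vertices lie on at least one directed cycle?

A vertex is on a directed cycle iff it belongs to a strongly connected component of size ≥ 2 (or has a self-loop).
The vertices on cycles are {0, 2, 3, 6, 7} — 5 in total.

5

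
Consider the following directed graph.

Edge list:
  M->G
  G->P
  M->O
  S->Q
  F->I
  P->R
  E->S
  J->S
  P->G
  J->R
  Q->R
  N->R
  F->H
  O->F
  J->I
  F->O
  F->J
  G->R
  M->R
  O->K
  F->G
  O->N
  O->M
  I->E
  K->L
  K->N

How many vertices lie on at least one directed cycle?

5

A vertex is on a directed cycle iff it belongs to a strongly connected component of size ≥ 2 (or has a self-loop).
The vertices on cycles are {F, G, M, O, P} — 5 in total.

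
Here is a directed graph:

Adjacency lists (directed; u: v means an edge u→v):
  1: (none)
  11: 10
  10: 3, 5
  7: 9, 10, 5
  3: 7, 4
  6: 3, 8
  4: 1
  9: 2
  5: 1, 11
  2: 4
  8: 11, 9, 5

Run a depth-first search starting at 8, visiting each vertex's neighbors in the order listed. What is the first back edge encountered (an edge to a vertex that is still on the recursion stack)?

7→10

DFS from 8 (visiting each vertex's neighbors in the order listed); mark gray on enter, black on exit:
8 gray
  11 gray
    10 gray
      3 gray
        7 gray
          9 gray
            2 gray
              4 gray
                1 gray
                1 black
              4 black
            2 black
          9 black
          7→10: 10 is gray → back edge
First back edge: 7 → 10.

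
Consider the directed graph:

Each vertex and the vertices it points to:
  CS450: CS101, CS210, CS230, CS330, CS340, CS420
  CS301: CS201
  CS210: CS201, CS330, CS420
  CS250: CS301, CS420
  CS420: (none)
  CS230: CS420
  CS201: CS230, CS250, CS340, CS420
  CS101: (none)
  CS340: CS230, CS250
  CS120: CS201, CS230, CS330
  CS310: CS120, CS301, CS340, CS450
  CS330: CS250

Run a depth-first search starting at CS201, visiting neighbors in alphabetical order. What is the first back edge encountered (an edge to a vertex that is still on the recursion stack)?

CS301->CS201

DFS from CS201 (visiting neighbors in alphabetical order); mark gray on enter, black on exit:
CS201 gray
  CS230 gray
    CS420 gray
    CS420 black
  CS230 black
  CS250 gray
    CS301 gray
      CS301→CS201: CS201 is gray → back edge
First back edge: CS301 → CS201.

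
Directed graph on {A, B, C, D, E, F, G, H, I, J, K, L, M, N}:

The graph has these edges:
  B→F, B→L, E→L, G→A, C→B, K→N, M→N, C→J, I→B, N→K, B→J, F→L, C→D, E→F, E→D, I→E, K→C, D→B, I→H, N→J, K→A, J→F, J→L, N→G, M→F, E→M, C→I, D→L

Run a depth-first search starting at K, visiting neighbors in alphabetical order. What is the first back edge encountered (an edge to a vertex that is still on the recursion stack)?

N→K

DFS from K (visiting neighbors in alphabetical order); mark gray on enter, black on exit:
K gray
  A gray
  A black
  C gray
    B gray
      F gray
        L gray
        L black
      F black
      J gray
        J→F: F black — skip
        J→L: L black — skip
      J black
      B→L: L black — skip
    B black
    D gray
      D→B: B black — skip
      D→L: L black — skip
    D black
    I gray
      I→B: B black — skip
      E gray
        E→D: D black — skip
        E→F: F black — skip
        E→L: L black — skip
        M gray
          M→F: F black — skip
          N gray
            G gray
              G→A: A black — skip
            G black
            N→J: J black — skip
            N→K: K is gray → back edge
First back edge: N → K.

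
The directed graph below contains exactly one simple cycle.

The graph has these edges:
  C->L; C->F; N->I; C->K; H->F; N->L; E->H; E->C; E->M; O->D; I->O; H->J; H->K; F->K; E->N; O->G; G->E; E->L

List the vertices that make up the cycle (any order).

DFS with gray/black marking from G:
G gray
  E gray
    N gray
      L gray
      L black
      I gray
        O gray
          D gray
          D black
          O→G: G is gray → back edge
Back edge closes the cycle G → E → N → I → O → G; its vertices are {E, G, I, N, O}.

E, G, I, N, O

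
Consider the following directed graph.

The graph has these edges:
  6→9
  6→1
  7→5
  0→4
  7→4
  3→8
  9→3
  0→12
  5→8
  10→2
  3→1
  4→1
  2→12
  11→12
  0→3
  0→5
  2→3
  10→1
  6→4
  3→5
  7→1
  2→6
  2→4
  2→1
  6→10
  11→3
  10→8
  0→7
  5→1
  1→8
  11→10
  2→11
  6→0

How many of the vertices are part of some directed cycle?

A vertex is on a directed cycle iff it belongs to a strongly connected component of size ≥ 2 (or has a self-loop).
The vertices on cycles are {2, 6, 10, 11} — 4 in total.

4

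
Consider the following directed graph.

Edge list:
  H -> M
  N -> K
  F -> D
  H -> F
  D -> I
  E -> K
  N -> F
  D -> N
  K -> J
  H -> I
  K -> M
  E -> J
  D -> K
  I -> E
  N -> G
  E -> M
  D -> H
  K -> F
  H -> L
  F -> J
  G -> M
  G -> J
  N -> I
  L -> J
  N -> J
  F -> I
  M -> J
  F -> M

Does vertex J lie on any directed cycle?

J lies on a cycle iff there is a path from J back to itself.
Exploring from J, it never reaches itself; equivalently, its strongly connected component is a singleton.

No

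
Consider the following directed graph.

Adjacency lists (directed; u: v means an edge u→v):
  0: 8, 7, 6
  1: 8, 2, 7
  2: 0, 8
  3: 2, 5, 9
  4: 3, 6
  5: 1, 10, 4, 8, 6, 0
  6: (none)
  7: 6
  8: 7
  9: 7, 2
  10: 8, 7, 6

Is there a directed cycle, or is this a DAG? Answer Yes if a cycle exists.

Yes

DFS with white/gray/black marking, starting from 10:
10 gray
  8 gray
    7 gray
      6 gray
      6 black
    7 black
  8 black
  10→7: 7 black — skip
  10→6: 6 black — skip
10 black
0 gray
  0→8: 8 black — skip
  0→7: 7 black — skip
  0→6: 6 black — skip
0 black
1 gray
  1→8: 8 black — skip
  2 gray
    2→0: 0 black — skip
    2→8: 8 black — skip
  2 black
  1→7: 7 black — skip
1 black
3 gray
  3→2: 2 black — skip
  5 gray
    5→1: 1 black — skip
    5→10: 10 black — skip
    4 gray
      4→3: 3 is gray → back edge
Back edge found, so a cycle exists: 3 → 5 → 4 → 3.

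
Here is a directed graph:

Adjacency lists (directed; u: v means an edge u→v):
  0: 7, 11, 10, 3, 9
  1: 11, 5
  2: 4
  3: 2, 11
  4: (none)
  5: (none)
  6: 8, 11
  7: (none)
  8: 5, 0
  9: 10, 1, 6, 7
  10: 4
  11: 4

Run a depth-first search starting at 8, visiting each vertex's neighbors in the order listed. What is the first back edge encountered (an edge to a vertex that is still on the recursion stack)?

DFS from 8 (visiting each vertex's neighbors in the order listed); mark gray on enter, black on exit:
8 gray
  5 gray
  5 black
  0 gray
    7 gray
    7 black
    11 gray
      4 gray
      4 black
    11 black
    10 gray
      10→4: 4 black — skip
    10 black
    3 gray
      2 gray
        2→4: 4 black — skip
      2 black
      3→11: 11 black — skip
    3 black
    9 gray
      9→10: 10 black — skip
      1 gray
        1→11: 11 black — skip
        1→5: 5 black — skip
      1 black
      6 gray
        6→8: 8 is gray → back edge
First back edge: 6 → 8.

6→8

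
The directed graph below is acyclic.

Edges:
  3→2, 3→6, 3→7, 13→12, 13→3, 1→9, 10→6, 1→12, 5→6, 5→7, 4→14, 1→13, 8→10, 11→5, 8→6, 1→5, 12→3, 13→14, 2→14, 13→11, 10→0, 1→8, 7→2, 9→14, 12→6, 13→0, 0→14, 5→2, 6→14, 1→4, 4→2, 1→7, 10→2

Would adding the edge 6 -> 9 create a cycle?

No

Adding 6→9 creates a cycle iff 9 can already reach 6.
Explore from 9: no path reaches 6. The graph stays acyclic.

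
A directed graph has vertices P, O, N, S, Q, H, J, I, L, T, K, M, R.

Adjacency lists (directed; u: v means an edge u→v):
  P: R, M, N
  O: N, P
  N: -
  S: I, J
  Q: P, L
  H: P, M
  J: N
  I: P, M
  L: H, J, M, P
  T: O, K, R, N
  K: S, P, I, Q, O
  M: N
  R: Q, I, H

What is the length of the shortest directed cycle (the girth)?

3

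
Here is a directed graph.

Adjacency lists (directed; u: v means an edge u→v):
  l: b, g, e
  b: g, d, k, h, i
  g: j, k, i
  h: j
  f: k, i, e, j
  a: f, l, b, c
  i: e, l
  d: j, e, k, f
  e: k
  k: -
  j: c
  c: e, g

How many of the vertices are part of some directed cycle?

A vertex is on a directed cycle iff it belongs to a strongly connected component of size ≥ 2 (or has a self-loop).
The vertices on cycles are {b, c, d, f, g, h, i, j, l} — 9 in total.

9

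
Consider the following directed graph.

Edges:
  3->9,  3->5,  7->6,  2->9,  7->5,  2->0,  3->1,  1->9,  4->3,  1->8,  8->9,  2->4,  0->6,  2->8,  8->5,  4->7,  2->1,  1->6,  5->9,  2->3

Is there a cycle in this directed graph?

No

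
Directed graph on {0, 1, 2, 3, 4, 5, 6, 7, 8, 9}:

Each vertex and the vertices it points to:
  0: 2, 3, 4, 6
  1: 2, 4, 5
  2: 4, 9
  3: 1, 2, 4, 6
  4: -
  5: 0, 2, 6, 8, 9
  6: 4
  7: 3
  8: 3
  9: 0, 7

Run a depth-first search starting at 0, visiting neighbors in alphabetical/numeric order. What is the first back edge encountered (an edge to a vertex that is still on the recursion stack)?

9->0

DFS from 0 (visiting neighbors in alphabetical/numeric order); mark gray on enter, black on exit:
0 gray
  2 gray
    4 gray
    4 black
    9 gray
      9→0: 0 is gray → back edge
First back edge: 9 → 0.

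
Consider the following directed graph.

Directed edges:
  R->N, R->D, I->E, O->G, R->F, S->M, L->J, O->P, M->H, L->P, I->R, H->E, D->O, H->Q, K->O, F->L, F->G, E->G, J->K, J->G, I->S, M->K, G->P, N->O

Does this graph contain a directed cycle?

No

DFS with white/gray/black marking, starting from D:
D gray
  O gray
    G gray
      P gray
      P black
    G black
    O→P: P black — skip
  O black
D black
E gray
  E→G: G black — skip
E black
F gray
  F→G: G black — skip
  L gray
    J gray
      K gray
        K→O: O black — skip
      K black
      J→G: G black — skip
    J black
    L→P: P black — skip
  L black
F black
H gray
  H→E: E black — skip
  Q gray
  Q black
H black
I gray
  I→E: E black — skip
  R gray
    R→F: F black — skip
    N gray
      N→O: O black — skip
    N black
    R→D: D black — skip
  R black
  S gray
    M gray
      M→K: K black — skip
      M→H: H black — skip
    M black
  S black
I black
Every edge goes to a white or black vertex — no back edge, so the graph is acyclic.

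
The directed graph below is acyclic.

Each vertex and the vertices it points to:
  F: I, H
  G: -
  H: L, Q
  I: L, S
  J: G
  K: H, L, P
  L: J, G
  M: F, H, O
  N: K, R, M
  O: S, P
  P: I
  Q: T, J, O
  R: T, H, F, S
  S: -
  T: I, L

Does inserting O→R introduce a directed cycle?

Yes

Adding O→R creates a cycle iff R can already reach O.
Path from R: R → H → Q → O.
So R → … → O → R is a cycle.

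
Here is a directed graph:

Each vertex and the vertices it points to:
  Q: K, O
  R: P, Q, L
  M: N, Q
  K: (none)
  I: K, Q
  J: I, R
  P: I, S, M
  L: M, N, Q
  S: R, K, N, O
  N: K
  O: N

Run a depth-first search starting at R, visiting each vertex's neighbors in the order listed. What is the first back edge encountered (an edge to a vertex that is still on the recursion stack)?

DFS from R (visiting each vertex's neighbors in the order listed); mark gray on enter, black on exit:
R gray
  P gray
    I gray
      K gray
      K black
      Q gray
        Q→K: K black — skip
        O gray
          N gray
            N→K: K black — skip
          N black
        O black
      Q black
    I black
    S gray
      S→R: R is gray → back edge
First back edge: S → R.

S->R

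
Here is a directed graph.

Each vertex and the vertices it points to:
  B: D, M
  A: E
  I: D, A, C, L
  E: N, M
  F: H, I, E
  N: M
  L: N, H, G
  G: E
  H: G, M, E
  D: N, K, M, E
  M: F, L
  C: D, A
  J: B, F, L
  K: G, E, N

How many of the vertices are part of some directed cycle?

12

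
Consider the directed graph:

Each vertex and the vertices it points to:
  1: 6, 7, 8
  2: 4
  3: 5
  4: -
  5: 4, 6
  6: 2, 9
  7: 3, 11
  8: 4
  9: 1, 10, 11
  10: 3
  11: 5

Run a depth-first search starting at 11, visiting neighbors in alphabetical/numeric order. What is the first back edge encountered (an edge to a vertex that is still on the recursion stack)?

DFS from 11 (visiting neighbors in alphabetical/numeric order); mark gray on enter, black on exit:
11 gray
  5 gray
    4 gray
    4 black
    6 gray
      2 gray
        2→4: 4 black — skip
      2 black
      9 gray
        1 gray
          1→6: 6 is gray → back edge
First back edge: 1 → 6.

1->6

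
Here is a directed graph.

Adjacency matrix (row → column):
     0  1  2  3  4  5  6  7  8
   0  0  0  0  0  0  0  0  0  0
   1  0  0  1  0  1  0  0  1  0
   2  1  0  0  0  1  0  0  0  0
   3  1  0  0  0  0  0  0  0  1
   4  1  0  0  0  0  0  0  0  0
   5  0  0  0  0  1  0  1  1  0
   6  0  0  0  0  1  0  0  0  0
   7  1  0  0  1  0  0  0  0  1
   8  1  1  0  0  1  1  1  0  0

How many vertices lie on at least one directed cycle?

A vertex is on a directed cycle iff it belongs to a strongly connected component of size ≥ 2 (or has a self-loop).
The vertices on cycles are {1, 3, 5, 7, 8} — 5 in total.

5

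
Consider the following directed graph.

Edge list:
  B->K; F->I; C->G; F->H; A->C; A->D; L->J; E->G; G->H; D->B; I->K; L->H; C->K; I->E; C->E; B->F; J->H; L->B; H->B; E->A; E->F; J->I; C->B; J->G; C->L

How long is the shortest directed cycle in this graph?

3

For each vertex v, BFS finds the shortest path from v back to v.
The shortest such closed walk is A → C → E → A, length 3.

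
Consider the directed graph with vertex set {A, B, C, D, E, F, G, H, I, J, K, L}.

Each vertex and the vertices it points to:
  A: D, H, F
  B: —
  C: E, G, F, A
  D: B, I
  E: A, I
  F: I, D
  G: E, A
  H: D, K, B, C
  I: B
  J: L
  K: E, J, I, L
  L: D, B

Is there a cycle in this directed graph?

DFS with white/gray/black marking, starting from J:
J gray
  L gray
    D gray
      B gray
      B black
      I gray
        I→B: B black — skip
      I black
    D black
    L→B: B black — skip
  L black
J black
A gray
  A→D: D black — skip
  H gray
    H→D: D black — skip
    K gray
      E gray
        E→A: A is gray → back edge
Back edge found, so a cycle exists: A → H → K → E → A.

Yes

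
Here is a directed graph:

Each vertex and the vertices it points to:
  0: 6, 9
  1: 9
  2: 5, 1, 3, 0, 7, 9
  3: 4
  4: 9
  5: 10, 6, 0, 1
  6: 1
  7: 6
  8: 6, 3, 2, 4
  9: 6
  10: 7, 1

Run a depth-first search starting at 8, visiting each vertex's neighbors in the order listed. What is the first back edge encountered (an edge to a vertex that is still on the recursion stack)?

9->6

DFS from 8 (visiting each vertex's neighbors in the order listed); mark gray on enter, black on exit:
8 gray
  6 gray
    1 gray
      9 gray
        9→6: 6 is gray → back edge
First back edge: 9 → 6.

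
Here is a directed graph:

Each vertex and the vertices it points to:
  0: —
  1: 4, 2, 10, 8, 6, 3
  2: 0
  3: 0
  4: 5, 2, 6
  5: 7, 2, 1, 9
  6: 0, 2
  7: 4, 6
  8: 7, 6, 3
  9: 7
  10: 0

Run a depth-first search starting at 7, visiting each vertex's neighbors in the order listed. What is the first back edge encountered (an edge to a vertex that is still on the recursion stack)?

5→7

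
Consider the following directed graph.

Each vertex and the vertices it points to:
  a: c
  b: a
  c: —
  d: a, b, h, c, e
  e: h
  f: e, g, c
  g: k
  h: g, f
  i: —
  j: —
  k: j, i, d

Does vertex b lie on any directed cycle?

b lies on a cycle iff there is a path from b back to itself.
Exploring from b, it never reaches itself; equivalently, its strongly connected component is a singleton.

No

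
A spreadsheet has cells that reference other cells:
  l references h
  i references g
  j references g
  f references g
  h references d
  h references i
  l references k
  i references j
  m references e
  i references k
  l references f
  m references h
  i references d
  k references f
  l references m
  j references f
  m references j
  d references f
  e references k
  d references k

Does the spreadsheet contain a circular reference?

DFS with white/gray/black marking, starting from g:
g gray
g black
d gray
  f gray
    f→g: g black — skip
  f black
  k gray
    k→f: f black — skip
  k black
d black
e gray
  e→k: k black — skip
e black
h gray
  h→d: d black — skip
  i gray
    i→g: g black — skip
    j gray
      j→f: f black — skip
      j→g: g black — skip
    j black
    i→d: d black — skip
    i→k: k black — skip
  i black
h black
l gray
  l→h: h black — skip
  m gray
    m→e: e black — skip
    m→h: h black — skip
    m→j: j black — skip
  m black
  l→k: k black — skip
  l→f: f black — skip
l black
Every edge goes to a white or black vertex — no back edge, so the graph is acyclic.

No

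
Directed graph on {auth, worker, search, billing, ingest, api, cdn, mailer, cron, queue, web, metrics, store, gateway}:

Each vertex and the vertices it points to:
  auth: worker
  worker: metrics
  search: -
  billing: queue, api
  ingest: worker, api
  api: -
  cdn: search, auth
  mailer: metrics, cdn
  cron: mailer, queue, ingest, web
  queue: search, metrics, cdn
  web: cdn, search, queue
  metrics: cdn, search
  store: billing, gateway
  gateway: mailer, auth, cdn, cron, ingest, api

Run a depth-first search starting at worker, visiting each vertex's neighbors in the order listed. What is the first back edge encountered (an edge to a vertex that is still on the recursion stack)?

auth->worker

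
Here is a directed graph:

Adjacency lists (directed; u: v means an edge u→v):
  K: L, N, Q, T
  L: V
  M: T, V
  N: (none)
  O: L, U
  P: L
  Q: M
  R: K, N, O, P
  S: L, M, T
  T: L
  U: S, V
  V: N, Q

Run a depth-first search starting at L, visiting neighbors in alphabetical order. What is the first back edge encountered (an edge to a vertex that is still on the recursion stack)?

T->L

DFS from L (visiting neighbors in alphabetical order); mark gray on enter, black on exit:
L gray
  V gray
    N gray
    N black
    Q gray
      M gray
        T gray
          T→L: L is gray → back edge
First back edge: T → L.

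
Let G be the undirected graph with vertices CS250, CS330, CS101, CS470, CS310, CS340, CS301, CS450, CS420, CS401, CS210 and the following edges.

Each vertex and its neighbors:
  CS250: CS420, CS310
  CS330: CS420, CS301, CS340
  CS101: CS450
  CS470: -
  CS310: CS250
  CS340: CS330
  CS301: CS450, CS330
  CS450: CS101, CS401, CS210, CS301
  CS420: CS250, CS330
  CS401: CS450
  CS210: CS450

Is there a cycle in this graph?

No

DFS, tracking each vertex's parent; an edge to a visited non-parent vertex closes a cycle.
Start from CS450:
visit CS450 (parent –)
  visit CS101 (parent CS450)
    CS101–CS450: parent, skip
  visit CS401 (parent CS450)
    CS401–CS450: parent, skip
  visit CS210 (parent CS450)
    CS210–CS450: parent, skip
  visit CS301 (parent CS450)
    CS301–CS450: parent, skip
    visit CS330 (parent CS301)
      visit CS420 (parent CS330)
        visit CS250 (parent CS420)
          CS250–CS420: parent, skip
          visit CS310 (parent CS250)
            CS310–CS250: parent, skip
        CS420–CS330: parent, skip
      CS330–CS301: parent, skip
      visit CS340 (parent CS330)
        CS340–CS330: parent, skip
visit CS470 (parent –)
No non-parent visited neighbor found — the graph is a forest.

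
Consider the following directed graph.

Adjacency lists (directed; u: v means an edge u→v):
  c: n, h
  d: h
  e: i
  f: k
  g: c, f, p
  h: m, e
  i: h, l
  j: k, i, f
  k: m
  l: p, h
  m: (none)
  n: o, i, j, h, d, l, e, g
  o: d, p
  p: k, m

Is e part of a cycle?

Yes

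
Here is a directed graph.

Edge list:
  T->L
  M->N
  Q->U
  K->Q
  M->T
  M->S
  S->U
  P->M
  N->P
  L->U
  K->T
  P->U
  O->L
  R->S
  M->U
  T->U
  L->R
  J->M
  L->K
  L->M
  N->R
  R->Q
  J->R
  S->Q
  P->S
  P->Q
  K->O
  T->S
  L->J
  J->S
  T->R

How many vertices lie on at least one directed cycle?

8

A vertex is on a directed cycle iff it belongs to a strongly connected component of size ≥ 2 (or has a self-loop).
The vertices on cycles are {J, K, L, M, N, O, P, T} — 8 in total.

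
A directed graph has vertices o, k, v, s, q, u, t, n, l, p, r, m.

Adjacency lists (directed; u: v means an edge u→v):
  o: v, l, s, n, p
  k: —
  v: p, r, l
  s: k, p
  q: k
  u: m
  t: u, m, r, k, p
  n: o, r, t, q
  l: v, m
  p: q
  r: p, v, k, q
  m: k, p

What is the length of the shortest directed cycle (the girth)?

For each vertex v, BFS finds the shortest path from v back to v.
The shortest such closed walk is o → n → o, length 2.

2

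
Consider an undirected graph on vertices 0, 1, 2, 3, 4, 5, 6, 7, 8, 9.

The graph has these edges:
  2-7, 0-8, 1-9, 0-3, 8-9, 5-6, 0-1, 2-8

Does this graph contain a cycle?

DFS, tracking each vertex's parent; an edge to a visited non-parent vertex closes a cycle.
Start from 5:
visit 5 (parent –)
  visit 6 (parent 5)
    6–5: parent, skip
visit 0 (parent –)
  visit 8 (parent 0)
    8–0: parent, skip
    visit 2 (parent 8)
      2–8: parent, skip
      visit 7 (parent 2)
        7–2: parent, skip
    visit 9 (parent 8)
      9–8: parent, skip
      visit 1 (parent 9)
        1–9: parent, skip
        1–0: 0 visited and ≠ parent → cycle
Cycle: 0 – 8 – 9 – 1 – 0.

Yes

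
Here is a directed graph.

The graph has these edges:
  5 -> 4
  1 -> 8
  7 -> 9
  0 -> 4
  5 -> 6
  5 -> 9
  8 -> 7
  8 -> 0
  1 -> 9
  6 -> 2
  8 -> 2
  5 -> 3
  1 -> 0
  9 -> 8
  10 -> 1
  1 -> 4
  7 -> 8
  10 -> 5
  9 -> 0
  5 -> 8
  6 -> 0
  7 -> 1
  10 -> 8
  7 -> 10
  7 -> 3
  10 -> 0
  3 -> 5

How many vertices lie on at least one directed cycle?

A vertex is on a directed cycle iff it belongs to a strongly connected component of size ≥ 2 (or has a self-loop).
The vertices on cycles are {1, 3, 5, 7, 8, 9, 10} — 7 in total.

7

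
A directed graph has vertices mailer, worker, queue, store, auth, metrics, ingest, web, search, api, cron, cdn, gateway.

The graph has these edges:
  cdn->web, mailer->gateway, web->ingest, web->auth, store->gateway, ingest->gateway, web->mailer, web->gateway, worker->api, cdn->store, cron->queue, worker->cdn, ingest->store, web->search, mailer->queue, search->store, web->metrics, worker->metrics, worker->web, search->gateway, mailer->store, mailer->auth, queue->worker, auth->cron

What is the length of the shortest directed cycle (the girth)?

4

For each vertex v, BFS finds the shortest path from v back to v.
The shortest such closed walk is worker → web → mailer → queue → worker, length 4.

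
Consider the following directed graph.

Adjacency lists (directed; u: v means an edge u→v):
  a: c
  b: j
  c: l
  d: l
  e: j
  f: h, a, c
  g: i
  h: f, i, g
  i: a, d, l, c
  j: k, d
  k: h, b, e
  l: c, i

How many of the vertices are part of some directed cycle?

A vertex is on a directed cycle iff it belongs to a strongly connected component of size ≥ 2 (or has a self-loop).
The vertices on cycles are {a, b, c, d, e, f, h, i, j, k, l} — 11 in total.

11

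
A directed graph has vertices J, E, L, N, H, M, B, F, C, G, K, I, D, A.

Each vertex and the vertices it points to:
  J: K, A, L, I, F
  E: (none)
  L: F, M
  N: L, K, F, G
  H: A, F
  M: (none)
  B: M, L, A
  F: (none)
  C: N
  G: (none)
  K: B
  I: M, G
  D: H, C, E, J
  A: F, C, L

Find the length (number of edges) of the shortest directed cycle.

For each vertex v, BFS finds the shortest path from v back to v.
The shortest such closed walk is C → N → K → B → A → C, length 5.

5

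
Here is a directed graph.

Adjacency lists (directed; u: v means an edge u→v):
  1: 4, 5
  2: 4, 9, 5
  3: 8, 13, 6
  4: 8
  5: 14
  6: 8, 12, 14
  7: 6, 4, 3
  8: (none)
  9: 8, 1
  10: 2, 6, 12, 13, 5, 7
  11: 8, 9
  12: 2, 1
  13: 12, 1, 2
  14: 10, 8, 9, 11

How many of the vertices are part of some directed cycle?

12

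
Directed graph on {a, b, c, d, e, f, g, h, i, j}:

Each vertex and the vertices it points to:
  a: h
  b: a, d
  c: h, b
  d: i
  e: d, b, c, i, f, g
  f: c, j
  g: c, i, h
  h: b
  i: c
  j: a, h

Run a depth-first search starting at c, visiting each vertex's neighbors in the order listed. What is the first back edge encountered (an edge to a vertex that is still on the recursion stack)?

a->h

DFS from c (visiting each vertex's neighbors in the order listed); mark gray on enter, black on exit:
c gray
  h gray
    b gray
      a gray
        a→h: h is gray → back edge
First back edge: a → h.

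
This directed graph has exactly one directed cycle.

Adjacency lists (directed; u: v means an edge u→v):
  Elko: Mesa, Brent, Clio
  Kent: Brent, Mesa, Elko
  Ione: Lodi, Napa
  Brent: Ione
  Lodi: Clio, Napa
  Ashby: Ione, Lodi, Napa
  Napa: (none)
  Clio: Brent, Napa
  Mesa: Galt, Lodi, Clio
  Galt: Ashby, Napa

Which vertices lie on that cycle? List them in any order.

DFS with gray/black marking from Brent:
Brent gray
  Ione gray
    Lodi gray
      Clio gray
        Clio→Brent: Brent is gray → back edge
Back edge closes the cycle Brent → Ione → Lodi → Clio → Brent; its vertices are {Clio, Ione, Lodi, Brent}.

Clio, Ione, Lodi, Brent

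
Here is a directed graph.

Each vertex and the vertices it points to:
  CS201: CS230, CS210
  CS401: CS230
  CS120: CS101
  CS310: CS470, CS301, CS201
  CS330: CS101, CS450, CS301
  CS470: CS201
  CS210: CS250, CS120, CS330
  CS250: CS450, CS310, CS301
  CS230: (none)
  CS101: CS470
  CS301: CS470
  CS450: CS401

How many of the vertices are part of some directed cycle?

9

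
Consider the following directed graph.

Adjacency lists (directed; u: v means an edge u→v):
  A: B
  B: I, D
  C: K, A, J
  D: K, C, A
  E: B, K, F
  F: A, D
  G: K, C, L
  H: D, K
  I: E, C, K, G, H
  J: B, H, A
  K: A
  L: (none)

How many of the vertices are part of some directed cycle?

11

A vertex is on a directed cycle iff it belongs to a strongly connected component of size ≥ 2 (or has a self-loop).
The vertices on cycles are {A, B, C, D, E, F, G, H, I, J, K} — 11 in total.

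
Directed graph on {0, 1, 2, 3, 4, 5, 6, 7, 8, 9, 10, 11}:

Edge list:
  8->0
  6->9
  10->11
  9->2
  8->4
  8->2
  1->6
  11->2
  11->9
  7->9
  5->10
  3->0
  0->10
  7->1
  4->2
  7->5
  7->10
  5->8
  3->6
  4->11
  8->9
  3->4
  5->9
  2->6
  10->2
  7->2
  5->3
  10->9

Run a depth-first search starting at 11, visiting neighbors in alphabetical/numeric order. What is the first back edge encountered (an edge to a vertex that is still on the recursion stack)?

9→2

DFS from 11 (visiting neighbors in alphabetical/numeric order); mark gray on enter, black on exit:
11 gray
  2 gray
    6 gray
      9 gray
        9→2: 2 is gray → back edge
First back edge: 9 → 2.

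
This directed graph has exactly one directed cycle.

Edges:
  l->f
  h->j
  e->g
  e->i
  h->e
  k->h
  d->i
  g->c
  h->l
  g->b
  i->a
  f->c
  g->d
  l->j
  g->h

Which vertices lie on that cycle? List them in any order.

DFS with gray/black marking from h:
h gray
  e gray
    i gray
      a gray
      a black
    i black
    g gray
      c gray
      c black
      g→h: h is gray → back edge
Back edge closes the cycle h → e → g → h; its vertices are {e, g, h}.

e, g, h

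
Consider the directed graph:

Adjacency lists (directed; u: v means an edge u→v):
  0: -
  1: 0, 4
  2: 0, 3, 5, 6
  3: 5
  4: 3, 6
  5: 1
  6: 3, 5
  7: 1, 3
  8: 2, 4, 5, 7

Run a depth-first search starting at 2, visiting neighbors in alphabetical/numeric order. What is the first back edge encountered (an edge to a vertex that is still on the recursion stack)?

4->3

DFS from 2 (visiting neighbors in alphabetical/numeric order); mark gray on enter, black on exit:
2 gray
  0 gray
  0 black
  3 gray
    5 gray
      1 gray
        1→0: 0 black — skip
        4 gray
          4→3: 3 is gray → back edge
First back edge: 4 → 3.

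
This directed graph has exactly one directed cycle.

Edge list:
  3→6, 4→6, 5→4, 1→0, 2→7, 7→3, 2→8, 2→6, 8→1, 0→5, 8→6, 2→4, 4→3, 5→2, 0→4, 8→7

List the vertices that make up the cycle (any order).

0, 1, 2, 5, 8

DFS with gray/black marking from 5:
5 gray
  2 gray
    6 gray
    6 black
    4 gray
      3 gray
        3→6: 6 black — skip
      3 black
      4→6: 6 black — skip
    4 black
    7 gray
      7→3: 3 black — skip
    7 black
    8 gray
      8→6: 6 black — skip
      1 gray
        0 gray
          0→5: 5 is gray → back edge
Back edge closes the cycle 5 → 2 → 8 → 1 → 0 → 5; its vertices are {0, 1, 2, 5, 8}.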